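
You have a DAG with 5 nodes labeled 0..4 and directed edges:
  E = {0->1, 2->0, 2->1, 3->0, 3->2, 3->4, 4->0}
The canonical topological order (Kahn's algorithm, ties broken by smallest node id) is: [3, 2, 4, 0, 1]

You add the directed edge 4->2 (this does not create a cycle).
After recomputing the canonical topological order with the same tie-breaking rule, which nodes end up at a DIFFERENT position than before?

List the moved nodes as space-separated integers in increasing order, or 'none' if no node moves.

Old toposort: [3, 2, 4, 0, 1]
Added edge 4->2
Recompute Kahn (smallest-id tiebreak):
  initial in-degrees: [3, 2, 2, 0, 1]
  ready (indeg=0): [3]
  pop 3: indeg[0]->2; indeg[2]->1; indeg[4]->0 | ready=[4] | order so far=[3]
  pop 4: indeg[0]->1; indeg[2]->0 | ready=[2] | order so far=[3, 4]
  pop 2: indeg[0]->0; indeg[1]->1 | ready=[0] | order so far=[3, 4, 2]
  pop 0: indeg[1]->0 | ready=[1] | order so far=[3, 4, 2, 0]
  pop 1: no out-edges | ready=[] | order so far=[3, 4, 2, 0, 1]
New canonical toposort: [3, 4, 2, 0, 1]
Compare positions:
  Node 0: index 3 -> 3 (same)
  Node 1: index 4 -> 4 (same)
  Node 2: index 1 -> 2 (moved)
  Node 3: index 0 -> 0 (same)
  Node 4: index 2 -> 1 (moved)
Nodes that changed position: 2 4

Answer: 2 4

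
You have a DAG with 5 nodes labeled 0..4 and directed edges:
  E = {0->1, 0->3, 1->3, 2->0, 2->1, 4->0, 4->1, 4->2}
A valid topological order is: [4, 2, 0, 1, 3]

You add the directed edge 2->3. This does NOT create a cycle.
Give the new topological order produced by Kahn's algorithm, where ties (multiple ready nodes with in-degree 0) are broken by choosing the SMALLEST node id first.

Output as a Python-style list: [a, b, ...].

Old toposort: [4, 2, 0, 1, 3]
Added edge: 2->3
Position of 2 (1) < position of 3 (4). Old order still valid.
Run Kahn's algorithm (break ties by smallest node id):
  initial in-degrees: [2, 3, 1, 3, 0]
  ready (indeg=0): [4]
  pop 4: indeg[0]->1; indeg[1]->2; indeg[2]->0 | ready=[2] | order so far=[4]
  pop 2: indeg[0]->0; indeg[1]->1; indeg[3]->2 | ready=[0] | order so far=[4, 2]
  pop 0: indeg[1]->0; indeg[3]->1 | ready=[1] | order so far=[4, 2, 0]
  pop 1: indeg[3]->0 | ready=[3] | order so far=[4, 2, 0, 1]
  pop 3: no out-edges | ready=[] | order so far=[4, 2, 0, 1, 3]
  Result: [4, 2, 0, 1, 3]

Answer: [4, 2, 0, 1, 3]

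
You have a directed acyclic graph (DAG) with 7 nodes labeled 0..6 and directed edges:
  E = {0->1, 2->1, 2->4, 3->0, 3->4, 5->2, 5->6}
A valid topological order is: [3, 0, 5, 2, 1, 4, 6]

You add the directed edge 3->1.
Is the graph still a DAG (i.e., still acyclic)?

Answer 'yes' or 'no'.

Given toposort: [3, 0, 5, 2, 1, 4, 6]
Position of 3: index 0; position of 1: index 4
New edge 3->1: forward
Forward edge: respects the existing order. Still a DAG, same toposort still valid.
Still a DAG? yes

Answer: yes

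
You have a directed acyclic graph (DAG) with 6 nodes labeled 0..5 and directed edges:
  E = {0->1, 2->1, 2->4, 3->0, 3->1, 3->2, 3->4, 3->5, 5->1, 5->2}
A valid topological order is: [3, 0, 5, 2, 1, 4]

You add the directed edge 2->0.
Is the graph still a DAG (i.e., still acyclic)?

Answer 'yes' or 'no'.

Given toposort: [3, 0, 5, 2, 1, 4]
Position of 2: index 3; position of 0: index 1
New edge 2->0: backward (u after v in old order)
Backward edge: old toposort is now invalid. Check if this creates a cycle.
Does 0 already reach 2? Reachable from 0: [0, 1]. NO -> still a DAG (reorder needed).
Still a DAG? yes

Answer: yes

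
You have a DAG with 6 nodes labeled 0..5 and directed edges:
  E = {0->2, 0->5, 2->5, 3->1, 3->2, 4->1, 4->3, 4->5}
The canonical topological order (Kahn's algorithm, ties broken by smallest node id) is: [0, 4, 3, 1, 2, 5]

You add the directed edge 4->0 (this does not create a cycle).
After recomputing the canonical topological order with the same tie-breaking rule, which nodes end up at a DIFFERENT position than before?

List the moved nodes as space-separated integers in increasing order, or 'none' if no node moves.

Old toposort: [0, 4, 3, 1, 2, 5]
Added edge 4->0
Recompute Kahn (smallest-id tiebreak):
  initial in-degrees: [1, 2, 2, 1, 0, 3]
  ready (indeg=0): [4]
  pop 4: indeg[0]->0; indeg[1]->1; indeg[3]->0; indeg[5]->2 | ready=[0, 3] | order so far=[4]
  pop 0: indeg[2]->1; indeg[5]->1 | ready=[3] | order so far=[4, 0]
  pop 3: indeg[1]->0; indeg[2]->0 | ready=[1, 2] | order so far=[4, 0, 3]
  pop 1: no out-edges | ready=[2] | order so far=[4, 0, 3, 1]
  pop 2: indeg[5]->0 | ready=[5] | order so far=[4, 0, 3, 1, 2]
  pop 5: no out-edges | ready=[] | order so far=[4, 0, 3, 1, 2, 5]
New canonical toposort: [4, 0, 3, 1, 2, 5]
Compare positions:
  Node 0: index 0 -> 1 (moved)
  Node 1: index 3 -> 3 (same)
  Node 2: index 4 -> 4 (same)
  Node 3: index 2 -> 2 (same)
  Node 4: index 1 -> 0 (moved)
  Node 5: index 5 -> 5 (same)
Nodes that changed position: 0 4

Answer: 0 4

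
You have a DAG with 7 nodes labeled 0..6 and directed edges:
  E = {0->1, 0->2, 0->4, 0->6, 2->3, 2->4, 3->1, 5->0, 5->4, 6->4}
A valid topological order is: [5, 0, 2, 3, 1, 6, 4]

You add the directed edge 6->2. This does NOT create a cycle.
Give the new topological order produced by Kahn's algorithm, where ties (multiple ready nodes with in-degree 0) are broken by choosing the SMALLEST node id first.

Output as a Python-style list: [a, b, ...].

Answer: [5, 0, 6, 2, 3, 1, 4]

Derivation:
Old toposort: [5, 0, 2, 3, 1, 6, 4]
Added edge: 6->2
Position of 6 (5) > position of 2 (2). Must reorder: 6 must now come before 2.
Run Kahn's algorithm (break ties by smallest node id):
  initial in-degrees: [1, 2, 2, 1, 4, 0, 1]
  ready (indeg=0): [5]
  pop 5: indeg[0]->0; indeg[4]->3 | ready=[0] | order so far=[5]
  pop 0: indeg[1]->1; indeg[2]->1; indeg[4]->2; indeg[6]->0 | ready=[6] | order so far=[5, 0]
  pop 6: indeg[2]->0; indeg[4]->1 | ready=[2] | order so far=[5, 0, 6]
  pop 2: indeg[3]->0; indeg[4]->0 | ready=[3, 4] | order so far=[5, 0, 6, 2]
  pop 3: indeg[1]->0 | ready=[1, 4] | order so far=[5, 0, 6, 2, 3]
  pop 1: no out-edges | ready=[4] | order so far=[5, 0, 6, 2, 3, 1]
  pop 4: no out-edges | ready=[] | order so far=[5, 0, 6, 2, 3, 1, 4]
  Result: [5, 0, 6, 2, 3, 1, 4]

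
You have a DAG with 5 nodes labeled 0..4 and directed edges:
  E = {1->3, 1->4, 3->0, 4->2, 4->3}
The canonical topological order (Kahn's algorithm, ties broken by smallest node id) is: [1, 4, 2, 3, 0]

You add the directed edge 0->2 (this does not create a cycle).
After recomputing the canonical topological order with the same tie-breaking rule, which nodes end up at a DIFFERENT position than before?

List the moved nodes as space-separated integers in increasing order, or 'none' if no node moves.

Answer: 0 2 3

Derivation:
Old toposort: [1, 4, 2, 3, 0]
Added edge 0->2
Recompute Kahn (smallest-id tiebreak):
  initial in-degrees: [1, 0, 2, 2, 1]
  ready (indeg=0): [1]
  pop 1: indeg[3]->1; indeg[4]->0 | ready=[4] | order so far=[1]
  pop 4: indeg[2]->1; indeg[3]->0 | ready=[3] | order so far=[1, 4]
  pop 3: indeg[0]->0 | ready=[0] | order so far=[1, 4, 3]
  pop 0: indeg[2]->0 | ready=[2] | order so far=[1, 4, 3, 0]
  pop 2: no out-edges | ready=[] | order so far=[1, 4, 3, 0, 2]
New canonical toposort: [1, 4, 3, 0, 2]
Compare positions:
  Node 0: index 4 -> 3 (moved)
  Node 1: index 0 -> 0 (same)
  Node 2: index 2 -> 4 (moved)
  Node 3: index 3 -> 2 (moved)
  Node 4: index 1 -> 1 (same)
Nodes that changed position: 0 2 3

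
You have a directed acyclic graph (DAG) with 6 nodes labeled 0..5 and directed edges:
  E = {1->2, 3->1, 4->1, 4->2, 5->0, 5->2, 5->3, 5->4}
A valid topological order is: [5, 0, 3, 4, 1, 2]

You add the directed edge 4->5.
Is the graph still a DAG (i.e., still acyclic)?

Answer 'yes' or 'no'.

Answer: no

Derivation:
Given toposort: [5, 0, 3, 4, 1, 2]
Position of 4: index 3; position of 5: index 0
New edge 4->5: backward (u after v in old order)
Backward edge: old toposort is now invalid. Check if this creates a cycle.
Does 5 already reach 4? Reachable from 5: [0, 1, 2, 3, 4, 5]. YES -> cycle!
Still a DAG? no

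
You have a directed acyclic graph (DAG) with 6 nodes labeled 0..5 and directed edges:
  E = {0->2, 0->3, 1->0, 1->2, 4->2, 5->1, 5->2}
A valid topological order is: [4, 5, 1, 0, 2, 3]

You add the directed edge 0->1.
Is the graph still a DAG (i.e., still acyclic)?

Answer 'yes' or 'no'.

Given toposort: [4, 5, 1, 0, 2, 3]
Position of 0: index 3; position of 1: index 2
New edge 0->1: backward (u after v in old order)
Backward edge: old toposort is now invalid. Check if this creates a cycle.
Does 1 already reach 0? Reachable from 1: [0, 1, 2, 3]. YES -> cycle!
Still a DAG? no

Answer: no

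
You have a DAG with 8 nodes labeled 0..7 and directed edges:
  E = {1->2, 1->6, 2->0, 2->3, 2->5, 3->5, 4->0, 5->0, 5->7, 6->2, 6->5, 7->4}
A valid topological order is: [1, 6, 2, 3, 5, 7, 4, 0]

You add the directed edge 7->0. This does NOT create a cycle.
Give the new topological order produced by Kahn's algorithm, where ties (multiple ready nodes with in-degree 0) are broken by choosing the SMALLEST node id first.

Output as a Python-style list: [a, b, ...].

Answer: [1, 6, 2, 3, 5, 7, 4, 0]

Derivation:
Old toposort: [1, 6, 2, 3, 5, 7, 4, 0]
Added edge: 7->0
Position of 7 (5) < position of 0 (7). Old order still valid.
Run Kahn's algorithm (break ties by smallest node id):
  initial in-degrees: [4, 0, 2, 1, 1, 3, 1, 1]
  ready (indeg=0): [1]
  pop 1: indeg[2]->1; indeg[6]->0 | ready=[6] | order so far=[1]
  pop 6: indeg[2]->0; indeg[5]->2 | ready=[2] | order so far=[1, 6]
  pop 2: indeg[0]->3; indeg[3]->0; indeg[5]->1 | ready=[3] | order so far=[1, 6, 2]
  pop 3: indeg[5]->0 | ready=[5] | order so far=[1, 6, 2, 3]
  pop 5: indeg[0]->2; indeg[7]->0 | ready=[7] | order so far=[1, 6, 2, 3, 5]
  pop 7: indeg[0]->1; indeg[4]->0 | ready=[4] | order so far=[1, 6, 2, 3, 5, 7]
  pop 4: indeg[0]->0 | ready=[0] | order so far=[1, 6, 2, 3, 5, 7, 4]
  pop 0: no out-edges | ready=[] | order so far=[1, 6, 2, 3, 5, 7, 4, 0]
  Result: [1, 6, 2, 3, 5, 7, 4, 0]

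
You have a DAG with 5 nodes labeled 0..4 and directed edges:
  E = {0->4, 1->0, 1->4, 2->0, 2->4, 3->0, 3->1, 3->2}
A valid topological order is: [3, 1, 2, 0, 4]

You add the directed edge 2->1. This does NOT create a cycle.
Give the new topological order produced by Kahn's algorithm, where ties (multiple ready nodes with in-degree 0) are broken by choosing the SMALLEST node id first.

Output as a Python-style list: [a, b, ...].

Old toposort: [3, 1, 2, 0, 4]
Added edge: 2->1
Position of 2 (2) > position of 1 (1). Must reorder: 2 must now come before 1.
Run Kahn's algorithm (break ties by smallest node id):
  initial in-degrees: [3, 2, 1, 0, 3]
  ready (indeg=0): [3]
  pop 3: indeg[0]->2; indeg[1]->1; indeg[2]->0 | ready=[2] | order so far=[3]
  pop 2: indeg[0]->1; indeg[1]->0; indeg[4]->2 | ready=[1] | order so far=[3, 2]
  pop 1: indeg[0]->0; indeg[4]->1 | ready=[0] | order so far=[3, 2, 1]
  pop 0: indeg[4]->0 | ready=[4] | order so far=[3, 2, 1, 0]
  pop 4: no out-edges | ready=[] | order so far=[3, 2, 1, 0, 4]
  Result: [3, 2, 1, 0, 4]

Answer: [3, 2, 1, 0, 4]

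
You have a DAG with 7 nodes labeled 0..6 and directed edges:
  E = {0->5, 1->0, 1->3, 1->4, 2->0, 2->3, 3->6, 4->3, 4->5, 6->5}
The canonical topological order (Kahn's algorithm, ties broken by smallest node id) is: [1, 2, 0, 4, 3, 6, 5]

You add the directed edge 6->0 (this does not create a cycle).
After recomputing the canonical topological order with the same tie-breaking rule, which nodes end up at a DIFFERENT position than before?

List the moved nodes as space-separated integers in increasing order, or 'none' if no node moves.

Old toposort: [1, 2, 0, 4, 3, 6, 5]
Added edge 6->0
Recompute Kahn (smallest-id tiebreak):
  initial in-degrees: [3, 0, 0, 3, 1, 3, 1]
  ready (indeg=0): [1, 2]
  pop 1: indeg[0]->2; indeg[3]->2; indeg[4]->0 | ready=[2, 4] | order so far=[1]
  pop 2: indeg[0]->1; indeg[3]->1 | ready=[4] | order so far=[1, 2]
  pop 4: indeg[3]->0; indeg[5]->2 | ready=[3] | order so far=[1, 2, 4]
  pop 3: indeg[6]->0 | ready=[6] | order so far=[1, 2, 4, 3]
  pop 6: indeg[0]->0; indeg[5]->1 | ready=[0] | order so far=[1, 2, 4, 3, 6]
  pop 0: indeg[5]->0 | ready=[5] | order so far=[1, 2, 4, 3, 6, 0]
  pop 5: no out-edges | ready=[] | order so far=[1, 2, 4, 3, 6, 0, 5]
New canonical toposort: [1, 2, 4, 3, 6, 0, 5]
Compare positions:
  Node 0: index 2 -> 5 (moved)
  Node 1: index 0 -> 0 (same)
  Node 2: index 1 -> 1 (same)
  Node 3: index 4 -> 3 (moved)
  Node 4: index 3 -> 2 (moved)
  Node 5: index 6 -> 6 (same)
  Node 6: index 5 -> 4 (moved)
Nodes that changed position: 0 3 4 6

Answer: 0 3 4 6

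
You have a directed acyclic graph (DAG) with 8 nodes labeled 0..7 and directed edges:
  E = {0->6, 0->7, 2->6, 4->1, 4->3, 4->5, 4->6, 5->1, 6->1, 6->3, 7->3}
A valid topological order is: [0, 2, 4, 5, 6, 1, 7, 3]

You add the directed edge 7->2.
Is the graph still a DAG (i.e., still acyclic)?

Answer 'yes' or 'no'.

Answer: yes

Derivation:
Given toposort: [0, 2, 4, 5, 6, 1, 7, 3]
Position of 7: index 6; position of 2: index 1
New edge 7->2: backward (u after v in old order)
Backward edge: old toposort is now invalid. Check if this creates a cycle.
Does 2 already reach 7? Reachable from 2: [1, 2, 3, 6]. NO -> still a DAG (reorder needed).
Still a DAG? yes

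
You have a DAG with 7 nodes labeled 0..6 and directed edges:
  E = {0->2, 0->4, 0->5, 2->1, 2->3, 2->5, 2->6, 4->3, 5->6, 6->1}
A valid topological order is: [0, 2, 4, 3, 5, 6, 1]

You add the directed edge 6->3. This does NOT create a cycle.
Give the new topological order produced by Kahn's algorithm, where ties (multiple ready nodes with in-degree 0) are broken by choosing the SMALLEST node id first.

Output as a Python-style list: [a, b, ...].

Answer: [0, 2, 4, 5, 6, 1, 3]

Derivation:
Old toposort: [0, 2, 4, 3, 5, 6, 1]
Added edge: 6->3
Position of 6 (5) > position of 3 (3). Must reorder: 6 must now come before 3.
Run Kahn's algorithm (break ties by smallest node id):
  initial in-degrees: [0, 2, 1, 3, 1, 2, 2]
  ready (indeg=0): [0]
  pop 0: indeg[2]->0; indeg[4]->0; indeg[5]->1 | ready=[2, 4] | order so far=[0]
  pop 2: indeg[1]->1; indeg[3]->2; indeg[5]->0; indeg[6]->1 | ready=[4, 5] | order so far=[0, 2]
  pop 4: indeg[3]->1 | ready=[5] | order so far=[0, 2, 4]
  pop 5: indeg[6]->0 | ready=[6] | order so far=[0, 2, 4, 5]
  pop 6: indeg[1]->0; indeg[3]->0 | ready=[1, 3] | order so far=[0, 2, 4, 5, 6]
  pop 1: no out-edges | ready=[3] | order so far=[0, 2, 4, 5, 6, 1]
  pop 3: no out-edges | ready=[] | order so far=[0, 2, 4, 5, 6, 1, 3]
  Result: [0, 2, 4, 5, 6, 1, 3]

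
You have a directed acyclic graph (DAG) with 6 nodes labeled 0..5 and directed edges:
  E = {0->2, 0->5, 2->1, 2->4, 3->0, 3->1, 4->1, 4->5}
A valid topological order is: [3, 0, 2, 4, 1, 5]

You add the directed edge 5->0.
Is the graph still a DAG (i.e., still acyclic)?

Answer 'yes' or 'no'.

Given toposort: [3, 0, 2, 4, 1, 5]
Position of 5: index 5; position of 0: index 1
New edge 5->0: backward (u after v in old order)
Backward edge: old toposort is now invalid. Check if this creates a cycle.
Does 0 already reach 5? Reachable from 0: [0, 1, 2, 4, 5]. YES -> cycle!
Still a DAG? no

Answer: no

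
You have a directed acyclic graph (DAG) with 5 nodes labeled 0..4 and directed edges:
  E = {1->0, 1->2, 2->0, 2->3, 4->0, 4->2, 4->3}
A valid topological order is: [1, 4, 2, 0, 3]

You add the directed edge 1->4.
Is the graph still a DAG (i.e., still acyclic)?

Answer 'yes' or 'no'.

Answer: yes

Derivation:
Given toposort: [1, 4, 2, 0, 3]
Position of 1: index 0; position of 4: index 1
New edge 1->4: forward
Forward edge: respects the existing order. Still a DAG, same toposort still valid.
Still a DAG? yes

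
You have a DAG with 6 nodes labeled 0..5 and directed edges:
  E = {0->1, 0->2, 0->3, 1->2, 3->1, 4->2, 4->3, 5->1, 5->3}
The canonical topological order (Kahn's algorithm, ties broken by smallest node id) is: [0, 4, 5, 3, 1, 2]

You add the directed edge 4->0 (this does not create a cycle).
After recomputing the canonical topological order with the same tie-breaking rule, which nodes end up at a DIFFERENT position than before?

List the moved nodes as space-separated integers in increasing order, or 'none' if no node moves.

Old toposort: [0, 4, 5, 3, 1, 2]
Added edge 4->0
Recompute Kahn (smallest-id tiebreak):
  initial in-degrees: [1, 3, 3, 3, 0, 0]
  ready (indeg=0): [4, 5]
  pop 4: indeg[0]->0; indeg[2]->2; indeg[3]->2 | ready=[0, 5] | order so far=[4]
  pop 0: indeg[1]->2; indeg[2]->1; indeg[3]->1 | ready=[5] | order so far=[4, 0]
  pop 5: indeg[1]->1; indeg[3]->0 | ready=[3] | order so far=[4, 0, 5]
  pop 3: indeg[1]->0 | ready=[1] | order so far=[4, 0, 5, 3]
  pop 1: indeg[2]->0 | ready=[2] | order so far=[4, 0, 5, 3, 1]
  pop 2: no out-edges | ready=[] | order so far=[4, 0, 5, 3, 1, 2]
New canonical toposort: [4, 0, 5, 3, 1, 2]
Compare positions:
  Node 0: index 0 -> 1 (moved)
  Node 1: index 4 -> 4 (same)
  Node 2: index 5 -> 5 (same)
  Node 3: index 3 -> 3 (same)
  Node 4: index 1 -> 0 (moved)
  Node 5: index 2 -> 2 (same)
Nodes that changed position: 0 4

Answer: 0 4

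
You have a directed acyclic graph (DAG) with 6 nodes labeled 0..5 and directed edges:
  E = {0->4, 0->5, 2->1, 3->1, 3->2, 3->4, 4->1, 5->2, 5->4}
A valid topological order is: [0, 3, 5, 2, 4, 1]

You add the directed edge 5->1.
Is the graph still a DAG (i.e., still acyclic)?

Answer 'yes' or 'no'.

Given toposort: [0, 3, 5, 2, 4, 1]
Position of 5: index 2; position of 1: index 5
New edge 5->1: forward
Forward edge: respects the existing order. Still a DAG, same toposort still valid.
Still a DAG? yes

Answer: yes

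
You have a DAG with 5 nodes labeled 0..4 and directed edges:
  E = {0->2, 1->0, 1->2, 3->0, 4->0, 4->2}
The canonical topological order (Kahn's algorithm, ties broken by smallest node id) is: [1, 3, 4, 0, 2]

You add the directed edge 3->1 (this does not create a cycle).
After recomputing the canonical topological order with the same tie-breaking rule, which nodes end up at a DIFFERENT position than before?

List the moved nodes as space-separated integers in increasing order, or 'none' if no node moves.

Answer: 1 3

Derivation:
Old toposort: [1, 3, 4, 0, 2]
Added edge 3->1
Recompute Kahn (smallest-id tiebreak):
  initial in-degrees: [3, 1, 3, 0, 0]
  ready (indeg=0): [3, 4]
  pop 3: indeg[0]->2; indeg[1]->0 | ready=[1, 4] | order so far=[3]
  pop 1: indeg[0]->1; indeg[2]->2 | ready=[4] | order so far=[3, 1]
  pop 4: indeg[0]->0; indeg[2]->1 | ready=[0] | order so far=[3, 1, 4]
  pop 0: indeg[2]->0 | ready=[2] | order so far=[3, 1, 4, 0]
  pop 2: no out-edges | ready=[] | order so far=[3, 1, 4, 0, 2]
New canonical toposort: [3, 1, 4, 0, 2]
Compare positions:
  Node 0: index 3 -> 3 (same)
  Node 1: index 0 -> 1 (moved)
  Node 2: index 4 -> 4 (same)
  Node 3: index 1 -> 0 (moved)
  Node 4: index 2 -> 2 (same)
Nodes that changed position: 1 3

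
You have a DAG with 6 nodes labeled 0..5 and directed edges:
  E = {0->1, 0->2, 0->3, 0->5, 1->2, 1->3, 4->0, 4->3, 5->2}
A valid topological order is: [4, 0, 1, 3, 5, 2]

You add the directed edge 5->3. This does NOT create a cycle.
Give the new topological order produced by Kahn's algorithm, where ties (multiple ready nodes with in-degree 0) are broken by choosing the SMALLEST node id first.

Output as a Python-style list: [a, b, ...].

Old toposort: [4, 0, 1, 3, 5, 2]
Added edge: 5->3
Position of 5 (4) > position of 3 (3). Must reorder: 5 must now come before 3.
Run Kahn's algorithm (break ties by smallest node id):
  initial in-degrees: [1, 1, 3, 4, 0, 1]
  ready (indeg=0): [4]
  pop 4: indeg[0]->0; indeg[3]->3 | ready=[0] | order so far=[4]
  pop 0: indeg[1]->0; indeg[2]->2; indeg[3]->2; indeg[5]->0 | ready=[1, 5] | order so far=[4, 0]
  pop 1: indeg[2]->1; indeg[3]->1 | ready=[5] | order so far=[4, 0, 1]
  pop 5: indeg[2]->0; indeg[3]->0 | ready=[2, 3] | order so far=[4, 0, 1, 5]
  pop 2: no out-edges | ready=[3] | order so far=[4, 0, 1, 5, 2]
  pop 3: no out-edges | ready=[] | order so far=[4, 0, 1, 5, 2, 3]
  Result: [4, 0, 1, 5, 2, 3]

Answer: [4, 0, 1, 5, 2, 3]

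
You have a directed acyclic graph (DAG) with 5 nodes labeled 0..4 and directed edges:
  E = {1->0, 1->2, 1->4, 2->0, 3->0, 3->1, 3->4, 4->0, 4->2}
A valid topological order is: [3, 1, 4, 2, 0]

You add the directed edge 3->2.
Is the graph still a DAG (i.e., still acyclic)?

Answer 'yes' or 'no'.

Answer: yes

Derivation:
Given toposort: [3, 1, 4, 2, 0]
Position of 3: index 0; position of 2: index 3
New edge 3->2: forward
Forward edge: respects the existing order. Still a DAG, same toposort still valid.
Still a DAG? yes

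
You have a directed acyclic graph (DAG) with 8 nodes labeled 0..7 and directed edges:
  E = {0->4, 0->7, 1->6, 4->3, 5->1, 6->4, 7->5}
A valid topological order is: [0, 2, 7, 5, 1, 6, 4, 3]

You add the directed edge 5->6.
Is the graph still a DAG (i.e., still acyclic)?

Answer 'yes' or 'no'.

Answer: yes

Derivation:
Given toposort: [0, 2, 7, 5, 1, 6, 4, 3]
Position of 5: index 3; position of 6: index 5
New edge 5->6: forward
Forward edge: respects the existing order. Still a DAG, same toposort still valid.
Still a DAG? yes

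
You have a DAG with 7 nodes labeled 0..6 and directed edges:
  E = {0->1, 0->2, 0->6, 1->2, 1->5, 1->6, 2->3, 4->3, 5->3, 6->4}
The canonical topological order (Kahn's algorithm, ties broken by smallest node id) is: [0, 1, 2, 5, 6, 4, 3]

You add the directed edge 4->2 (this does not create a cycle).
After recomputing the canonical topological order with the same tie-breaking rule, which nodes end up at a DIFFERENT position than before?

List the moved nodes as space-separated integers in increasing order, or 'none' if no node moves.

Old toposort: [0, 1, 2, 5, 6, 4, 3]
Added edge 4->2
Recompute Kahn (smallest-id tiebreak):
  initial in-degrees: [0, 1, 3, 3, 1, 1, 2]
  ready (indeg=0): [0]
  pop 0: indeg[1]->0; indeg[2]->2; indeg[6]->1 | ready=[1] | order so far=[0]
  pop 1: indeg[2]->1; indeg[5]->0; indeg[6]->0 | ready=[5, 6] | order so far=[0, 1]
  pop 5: indeg[3]->2 | ready=[6] | order so far=[0, 1, 5]
  pop 6: indeg[4]->0 | ready=[4] | order so far=[0, 1, 5, 6]
  pop 4: indeg[2]->0; indeg[3]->1 | ready=[2] | order so far=[0, 1, 5, 6, 4]
  pop 2: indeg[3]->0 | ready=[3] | order so far=[0, 1, 5, 6, 4, 2]
  pop 3: no out-edges | ready=[] | order so far=[0, 1, 5, 6, 4, 2, 3]
New canonical toposort: [0, 1, 5, 6, 4, 2, 3]
Compare positions:
  Node 0: index 0 -> 0 (same)
  Node 1: index 1 -> 1 (same)
  Node 2: index 2 -> 5 (moved)
  Node 3: index 6 -> 6 (same)
  Node 4: index 5 -> 4 (moved)
  Node 5: index 3 -> 2 (moved)
  Node 6: index 4 -> 3 (moved)
Nodes that changed position: 2 4 5 6

Answer: 2 4 5 6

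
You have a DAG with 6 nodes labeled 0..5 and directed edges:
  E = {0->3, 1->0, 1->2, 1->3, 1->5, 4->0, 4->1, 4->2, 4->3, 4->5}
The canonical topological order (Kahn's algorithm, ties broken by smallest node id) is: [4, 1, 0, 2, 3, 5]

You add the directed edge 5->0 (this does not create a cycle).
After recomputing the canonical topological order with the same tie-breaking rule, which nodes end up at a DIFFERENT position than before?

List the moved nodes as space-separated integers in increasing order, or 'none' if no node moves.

Old toposort: [4, 1, 0, 2, 3, 5]
Added edge 5->0
Recompute Kahn (smallest-id tiebreak):
  initial in-degrees: [3, 1, 2, 3, 0, 2]
  ready (indeg=0): [4]
  pop 4: indeg[0]->2; indeg[1]->0; indeg[2]->1; indeg[3]->2; indeg[5]->1 | ready=[1] | order so far=[4]
  pop 1: indeg[0]->1; indeg[2]->0; indeg[3]->1; indeg[5]->0 | ready=[2, 5] | order so far=[4, 1]
  pop 2: no out-edges | ready=[5] | order so far=[4, 1, 2]
  pop 5: indeg[0]->0 | ready=[0] | order so far=[4, 1, 2, 5]
  pop 0: indeg[3]->0 | ready=[3] | order so far=[4, 1, 2, 5, 0]
  pop 3: no out-edges | ready=[] | order so far=[4, 1, 2, 5, 0, 3]
New canonical toposort: [4, 1, 2, 5, 0, 3]
Compare positions:
  Node 0: index 2 -> 4 (moved)
  Node 1: index 1 -> 1 (same)
  Node 2: index 3 -> 2 (moved)
  Node 3: index 4 -> 5 (moved)
  Node 4: index 0 -> 0 (same)
  Node 5: index 5 -> 3 (moved)
Nodes that changed position: 0 2 3 5

Answer: 0 2 3 5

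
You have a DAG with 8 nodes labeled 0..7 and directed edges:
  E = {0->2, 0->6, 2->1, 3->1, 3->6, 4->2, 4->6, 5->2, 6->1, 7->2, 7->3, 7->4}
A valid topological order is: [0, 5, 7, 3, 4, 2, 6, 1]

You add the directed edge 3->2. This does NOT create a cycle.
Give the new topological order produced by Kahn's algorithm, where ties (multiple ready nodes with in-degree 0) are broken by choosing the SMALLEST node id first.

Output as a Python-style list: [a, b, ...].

Answer: [0, 5, 7, 3, 4, 2, 6, 1]

Derivation:
Old toposort: [0, 5, 7, 3, 4, 2, 6, 1]
Added edge: 3->2
Position of 3 (3) < position of 2 (5). Old order still valid.
Run Kahn's algorithm (break ties by smallest node id):
  initial in-degrees: [0, 3, 5, 1, 1, 0, 3, 0]
  ready (indeg=0): [0, 5, 7]
  pop 0: indeg[2]->4; indeg[6]->2 | ready=[5, 7] | order so far=[0]
  pop 5: indeg[2]->3 | ready=[7] | order so far=[0, 5]
  pop 7: indeg[2]->2; indeg[3]->0; indeg[4]->0 | ready=[3, 4] | order so far=[0, 5, 7]
  pop 3: indeg[1]->2; indeg[2]->1; indeg[6]->1 | ready=[4] | order so far=[0, 5, 7, 3]
  pop 4: indeg[2]->0; indeg[6]->0 | ready=[2, 6] | order so far=[0, 5, 7, 3, 4]
  pop 2: indeg[1]->1 | ready=[6] | order so far=[0, 5, 7, 3, 4, 2]
  pop 6: indeg[1]->0 | ready=[1] | order so far=[0, 5, 7, 3, 4, 2, 6]
  pop 1: no out-edges | ready=[] | order so far=[0, 5, 7, 3, 4, 2, 6, 1]
  Result: [0, 5, 7, 3, 4, 2, 6, 1]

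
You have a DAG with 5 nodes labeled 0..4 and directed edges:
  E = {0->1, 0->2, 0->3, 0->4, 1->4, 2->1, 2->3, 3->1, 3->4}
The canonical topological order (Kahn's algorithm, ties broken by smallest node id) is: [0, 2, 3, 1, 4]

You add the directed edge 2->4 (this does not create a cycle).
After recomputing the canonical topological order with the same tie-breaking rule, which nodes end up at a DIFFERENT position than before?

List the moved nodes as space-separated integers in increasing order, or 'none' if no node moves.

Old toposort: [0, 2, 3, 1, 4]
Added edge 2->4
Recompute Kahn (smallest-id tiebreak):
  initial in-degrees: [0, 3, 1, 2, 4]
  ready (indeg=0): [0]
  pop 0: indeg[1]->2; indeg[2]->0; indeg[3]->1; indeg[4]->3 | ready=[2] | order so far=[0]
  pop 2: indeg[1]->1; indeg[3]->0; indeg[4]->2 | ready=[3] | order so far=[0, 2]
  pop 3: indeg[1]->0; indeg[4]->1 | ready=[1] | order so far=[0, 2, 3]
  pop 1: indeg[4]->0 | ready=[4] | order so far=[0, 2, 3, 1]
  pop 4: no out-edges | ready=[] | order so far=[0, 2, 3, 1, 4]
New canonical toposort: [0, 2, 3, 1, 4]
Compare positions:
  Node 0: index 0 -> 0 (same)
  Node 1: index 3 -> 3 (same)
  Node 2: index 1 -> 1 (same)
  Node 3: index 2 -> 2 (same)
  Node 4: index 4 -> 4 (same)
Nodes that changed position: none

Answer: none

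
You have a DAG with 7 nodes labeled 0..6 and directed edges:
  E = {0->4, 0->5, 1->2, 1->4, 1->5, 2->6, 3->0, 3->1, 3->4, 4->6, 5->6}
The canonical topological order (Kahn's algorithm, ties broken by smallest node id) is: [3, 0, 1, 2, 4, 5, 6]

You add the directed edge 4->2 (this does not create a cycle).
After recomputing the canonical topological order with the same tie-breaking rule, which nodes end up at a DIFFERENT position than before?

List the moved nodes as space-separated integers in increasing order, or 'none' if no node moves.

Answer: 2 4

Derivation:
Old toposort: [3, 0, 1, 2, 4, 5, 6]
Added edge 4->2
Recompute Kahn (smallest-id tiebreak):
  initial in-degrees: [1, 1, 2, 0, 3, 2, 3]
  ready (indeg=0): [3]
  pop 3: indeg[0]->0; indeg[1]->0; indeg[4]->2 | ready=[0, 1] | order so far=[3]
  pop 0: indeg[4]->1; indeg[5]->1 | ready=[1] | order so far=[3, 0]
  pop 1: indeg[2]->1; indeg[4]->0; indeg[5]->0 | ready=[4, 5] | order so far=[3, 0, 1]
  pop 4: indeg[2]->0; indeg[6]->2 | ready=[2, 5] | order so far=[3, 0, 1, 4]
  pop 2: indeg[6]->1 | ready=[5] | order so far=[3, 0, 1, 4, 2]
  pop 5: indeg[6]->0 | ready=[6] | order so far=[3, 0, 1, 4, 2, 5]
  pop 6: no out-edges | ready=[] | order so far=[3, 0, 1, 4, 2, 5, 6]
New canonical toposort: [3, 0, 1, 4, 2, 5, 6]
Compare positions:
  Node 0: index 1 -> 1 (same)
  Node 1: index 2 -> 2 (same)
  Node 2: index 3 -> 4 (moved)
  Node 3: index 0 -> 0 (same)
  Node 4: index 4 -> 3 (moved)
  Node 5: index 5 -> 5 (same)
  Node 6: index 6 -> 6 (same)
Nodes that changed position: 2 4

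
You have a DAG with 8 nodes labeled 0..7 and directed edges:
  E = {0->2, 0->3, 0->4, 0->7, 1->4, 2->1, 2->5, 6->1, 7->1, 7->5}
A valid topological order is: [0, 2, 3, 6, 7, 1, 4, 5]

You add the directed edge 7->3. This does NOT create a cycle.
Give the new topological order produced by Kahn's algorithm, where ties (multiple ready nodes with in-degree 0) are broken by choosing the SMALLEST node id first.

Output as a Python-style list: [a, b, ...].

Answer: [0, 2, 6, 7, 1, 3, 4, 5]

Derivation:
Old toposort: [0, 2, 3, 6, 7, 1, 4, 5]
Added edge: 7->3
Position of 7 (4) > position of 3 (2). Must reorder: 7 must now come before 3.
Run Kahn's algorithm (break ties by smallest node id):
  initial in-degrees: [0, 3, 1, 2, 2, 2, 0, 1]
  ready (indeg=0): [0, 6]
  pop 0: indeg[2]->0; indeg[3]->1; indeg[4]->1; indeg[7]->0 | ready=[2, 6, 7] | order so far=[0]
  pop 2: indeg[1]->2; indeg[5]->1 | ready=[6, 7] | order so far=[0, 2]
  pop 6: indeg[1]->1 | ready=[7] | order so far=[0, 2, 6]
  pop 7: indeg[1]->0; indeg[3]->0; indeg[5]->0 | ready=[1, 3, 5] | order so far=[0, 2, 6, 7]
  pop 1: indeg[4]->0 | ready=[3, 4, 5] | order so far=[0, 2, 6, 7, 1]
  pop 3: no out-edges | ready=[4, 5] | order so far=[0, 2, 6, 7, 1, 3]
  pop 4: no out-edges | ready=[5] | order so far=[0, 2, 6, 7, 1, 3, 4]
  pop 5: no out-edges | ready=[] | order so far=[0, 2, 6, 7, 1, 3, 4, 5]
  Result: [0, 2, 6, 7, 1, 3, 4, 5]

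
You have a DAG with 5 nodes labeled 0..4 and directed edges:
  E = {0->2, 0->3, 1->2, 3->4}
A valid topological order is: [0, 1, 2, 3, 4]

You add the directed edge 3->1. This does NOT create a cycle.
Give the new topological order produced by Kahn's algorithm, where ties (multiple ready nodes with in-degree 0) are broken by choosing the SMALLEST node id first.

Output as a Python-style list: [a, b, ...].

Answer: [0, 3, 1, 2, 4]

Derivation:
Old toposort: [0, 1, 2, 3, 4]
Added edge: 3->1
Position of 3 (3) > position of 1 (1). Must reorder: 3 must now come before 1.
Run Kahn's algorithm (break ties by smallest node id):
  initial in-degrees: [0, 1, 2, 1, 1]
  ready (indeg=0): [0]
  pop 0: indeg[2]->1; indeg[3]->0 | ready=[3] | order so far=[0]
  pop 3: indeg[1]->0; indeg[4]->0 | ready=[1, 4] | order so far=[0, 3]
  pop 1: indeg[2]->0 | ready=[2, 4] | order so far=[0, 3, 1]
  pop 2: no out-edges | ready=[4] | order so far=[0, 3, 1, 2]
  pop 4: no out-edges | ready=[] | order so far=[0, 3, 1, 2, 4]
  Result: [0, 3, 1, 2, 4]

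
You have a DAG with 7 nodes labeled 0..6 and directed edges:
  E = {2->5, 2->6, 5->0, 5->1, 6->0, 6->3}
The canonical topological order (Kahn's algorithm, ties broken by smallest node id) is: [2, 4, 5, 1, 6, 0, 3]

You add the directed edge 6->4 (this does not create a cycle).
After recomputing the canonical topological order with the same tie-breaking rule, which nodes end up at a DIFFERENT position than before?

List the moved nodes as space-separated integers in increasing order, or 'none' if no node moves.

Answer: 0 1 3 4 5 6

Derivation:
Old toposort: [2, 4, 5, 1, 6, 0, 3]
Added edge 6->4
Recompute Kahn (smallest-id tiebreak):
  initial in-degrees: [2, 1, 0, 1, 1, 1, 1]
  ready (indeg=0): [2]
  pop 2: indeg[5]->0; indeg[6]->0 | ready=[5, 6] | order so far=[2]
  pop 5: indeg[0]->1; indeg[1]->0 | ready=[1, 6] | order so far=[2, 5]
  pop 1: no out-edges | ready=[6] | order so far=[2, 5, 1]
  pop 6: indeg[0]->0; indeg[3]->0; indeg[4]->0 | ready=[0, 3, 4] | order so far=[2, 5, 1, 6]
  pop 0: no out-edges | ready=[3, 4] | order so far=[2, 5, 1, 6, 0]
  pop 3: no out-edges | ready=[4] | order so far=[2, 5, 1, 6, 0, 3]
  pop 4: no out-edges | ready=[] | order so far=[2, 5, 1, 6, 0, 3, 4]
New canonical toposort: [2, 5, 1, 6, 0, 3, 4]
Compare positions:
  Node 0: index 5 -> 4 (moved)
  Node 1: index 3 -> 2 (moved)
  Node 2: index 0 -> 0 (same)
  Node 3: index 6 -> 5 (moved)
  Node 4: index 1 -> 6 (moved)
  Node 5: index 2 -> 1 (moved)
  Node 6: index 4 -> 3 (moved)
Nodes that changed position: 0 1 3 4 5 6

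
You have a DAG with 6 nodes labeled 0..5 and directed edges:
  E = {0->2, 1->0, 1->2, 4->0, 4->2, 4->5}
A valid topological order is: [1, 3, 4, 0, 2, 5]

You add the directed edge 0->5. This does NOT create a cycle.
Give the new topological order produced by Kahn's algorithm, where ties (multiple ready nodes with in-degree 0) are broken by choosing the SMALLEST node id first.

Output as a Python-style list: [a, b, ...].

Answer: [1, 3, 4, 0, 2, 5]

Derivation:
Old toposort: [1, 3, 4, 0, 2, 5]
Added edge: 0->5
Position of 0 (3) < position of 5 (5). Old order still valid.
Run Kahn's algorithm (break ties by smallest node id):
  initial in-degrees: [2, 0, 3, 0, 0, 2]
  ready (indeg=0): [1, 3, 4]
  pop 1: indeg[0]->1; indeg[2]->2 | ready=[3, 4] | order so far=[1]
  pop 3: no out-edges | ready=[4] | order so far=[1, 3]
  pop 4: indeg[0]->0; indeg[2]->1; indeg[5]->1 | ready=[0] | order so far=[1, 3, 4]
  pop 0: indeg[2]->0; indeg[5]->0 | ready=[2, 5] | order so far=[1, 3, 4, 0]
  pop 2: no out-edges | ready=[5] | order so far=[1, 3, 4, 0, 2]
  pop 5: no out-edges | ready=[] | order so far=[1, 3, 4, 0, 2, 5]
  Result: [1, 3, 4, 0, 2, 5]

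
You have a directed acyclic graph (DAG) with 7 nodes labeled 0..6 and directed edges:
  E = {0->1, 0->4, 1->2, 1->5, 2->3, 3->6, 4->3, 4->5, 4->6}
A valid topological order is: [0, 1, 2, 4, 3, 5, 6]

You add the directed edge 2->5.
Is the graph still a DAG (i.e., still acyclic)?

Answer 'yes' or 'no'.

Given toposort: [0, 1, 2, 4, 3, 5, 6]
Position of 2: index 2; position of 5: index 5
New edge 2->5: forward
Forward edge: respects the existing order. Still a DAG, same toposort still valid.
Still a DAG? yes

Answer: yes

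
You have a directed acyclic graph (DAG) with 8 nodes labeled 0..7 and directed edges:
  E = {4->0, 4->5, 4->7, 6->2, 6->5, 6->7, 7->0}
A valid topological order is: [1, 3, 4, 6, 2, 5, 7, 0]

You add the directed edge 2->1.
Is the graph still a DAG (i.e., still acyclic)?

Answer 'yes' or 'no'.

Answer: yes

Derivation:
Given toposort: [1, 3, 4, 6, 2, 5, 7, 0]
Position of 2: index 4; position of 1: index 0
New edge 2->1: backward (u after v in old order)
Backward edge: old toposort is now invalid. Check if this creates a cycle.
Does 1 already reach 2? Reachable from 1: [1]. NO -> still a DAG (reorder needed).
Still a DAG? yes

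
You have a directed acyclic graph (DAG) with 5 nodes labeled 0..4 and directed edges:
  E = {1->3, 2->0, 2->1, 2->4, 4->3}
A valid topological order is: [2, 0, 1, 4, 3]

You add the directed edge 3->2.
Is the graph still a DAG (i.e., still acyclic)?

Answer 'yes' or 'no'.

Answer: no

Derivation:
Given toposort: [2, 0, 1, 4, 3]
Position of 3: index 4; position of 2: index 0
New edge 3->2: backward (u after v in old order)
Backward edge: old toposort is now invalid. Check if this creates a cycle.
Does 2 already reach 3? Reachable from 2: [0, 1, 2, 3, 4]. YES -> cycle!
Still a DAG? no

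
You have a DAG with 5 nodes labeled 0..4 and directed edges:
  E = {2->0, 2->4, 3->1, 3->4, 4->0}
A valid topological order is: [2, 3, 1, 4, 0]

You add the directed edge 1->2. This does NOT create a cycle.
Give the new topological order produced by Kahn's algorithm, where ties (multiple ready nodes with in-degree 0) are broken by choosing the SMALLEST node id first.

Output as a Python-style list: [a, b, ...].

Answer: [3, 1, 2, 4, 0]

Derivation:
Old toposort: [2, 3, 1, 4, 0]
Added edge: 1->2
Position of 1 (2) > position of 2 (0). Must reorder: 1 must now come before 2.
Run Kahn's algorithm (break ties by smallest node id):
  initial in-degrees: [2, 1, 1, 0, 2]
  ready (indeg=0): [3]
  pop 3: indeg[1]->0; indeg[4]->1 | ready=[1] | order so far=[3]
  pop 1: indeg[2]->0 | ready=[2] | order so far=[3, 1]
  pop 2: indeg[0]->1; indeg[4]->0 | ready=[4] | order so far=[3, 1, 2]
  pop 4: indeg[0]->0 | ready=[0] | order so far=[3, 1, 2, 4]
  pop 0: no out-edges | ready=[] | order so far=[3, 1, 2, 4, 0]
  Result: [3, 1, 2, 4, 0]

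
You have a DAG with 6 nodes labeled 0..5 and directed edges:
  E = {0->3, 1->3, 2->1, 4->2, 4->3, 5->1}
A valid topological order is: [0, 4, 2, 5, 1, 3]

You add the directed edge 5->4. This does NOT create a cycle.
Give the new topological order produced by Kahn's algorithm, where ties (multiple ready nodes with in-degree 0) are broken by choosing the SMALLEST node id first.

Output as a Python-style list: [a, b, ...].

Answer: [0, 5, 4, 2, 1, 3]

Derivation:
Old toposort: [0, 4, 2, 5, 1, 3]
Added edge: 5->4
Position of 5 (3) > position of 4 (1). Must reorder: 5 must now come before 4.
Run Kahn's algorithm (break ties by smallest node id):
  initial in-degrees: [0, 2, 1, 3, 1, 0]
  ready (indeg=0): [0, 5]
  pop 0: indeg[3]->2 | ready=[5] | order so far=[0]
  pop 5: indeg[1]->1; indeg[4]->0 | ready=[4] | order so far=[0, 5]
  pop 4: indeg[2]->0; indeg[3]->1 | ready=[2] | order so far=[0, 5, 4]
  pop 2: indeg[1]->0 | ready=[1] | order so far=[0, 5, 4, 2]
  pop 1: indeg[3]->0 | ready=[3] | order so far=[0, 5, 4, 2, 1]
  pop 3: no out-edges | ready=[] | order so far=[0, 5, 4, 2, 1, 3]
  Result: [0, 5, 4, 2, 1, 3]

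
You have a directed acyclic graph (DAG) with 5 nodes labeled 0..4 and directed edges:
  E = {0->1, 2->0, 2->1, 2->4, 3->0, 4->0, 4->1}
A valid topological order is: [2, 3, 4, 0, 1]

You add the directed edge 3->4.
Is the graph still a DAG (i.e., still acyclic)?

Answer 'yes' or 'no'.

Answer: yes

Derivation:
Given toposort: [2, 3, 4, 0, 1]
Position of 3: index 1; position of 4: index 2
New edge 3->4: forward
Forward edge: respects the existing order. Still a DAG, same toposort still valid.
Still a DAG? yes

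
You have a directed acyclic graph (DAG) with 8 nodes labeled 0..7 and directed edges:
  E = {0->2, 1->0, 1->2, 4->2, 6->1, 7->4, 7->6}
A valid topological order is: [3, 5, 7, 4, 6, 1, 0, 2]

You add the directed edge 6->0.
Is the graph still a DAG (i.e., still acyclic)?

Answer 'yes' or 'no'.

Answer: yes

Derivation:
Given toposort: [3, 5, 7, 4, 6, 1, 0, 2]
Position of 6: index 4; position of 0: index 6
New edge 6->0: forward
Forward edge: respects the existing order. Still a DAG, same toposort still valid.
Still a DAG? yes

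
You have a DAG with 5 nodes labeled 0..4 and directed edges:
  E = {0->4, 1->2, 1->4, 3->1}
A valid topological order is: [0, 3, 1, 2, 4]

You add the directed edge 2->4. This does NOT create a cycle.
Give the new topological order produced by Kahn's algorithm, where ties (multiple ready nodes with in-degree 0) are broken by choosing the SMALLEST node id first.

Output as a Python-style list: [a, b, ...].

Answer: [0, 3, 1, 2, 4]

Derivation:
Old toposort: [0, 3, 1, 2, 4]
Added edge: 2->4
Position of 2 (3) < position of 4 (4). Old order still valid.
Run Kahn's algorithm (break ties by smallest node id):
  initial in-degrees: [0, 1, 1, 0, 3]
  ready (indeg=0): [0, 3]
  pop 0: indeg[4]->2 | ready=[3] | order so far=[0]
  pop 3: indeg[1]->0 | ready=[1] | order so far=[0, 3]
  pop 1: indeg[2]->0; indeg[4]->1 | ready=[2] | order so far=[0, 3, 1]
  pop 2: indeg[4]->0 | ready=[4] | order so far=[0, 3, 1, 2]
  pop 4: no out-edges | ready=[] | order so far=[0, 3, 1, 2, 4]
  Result: [0, 3, 1, 2, 4]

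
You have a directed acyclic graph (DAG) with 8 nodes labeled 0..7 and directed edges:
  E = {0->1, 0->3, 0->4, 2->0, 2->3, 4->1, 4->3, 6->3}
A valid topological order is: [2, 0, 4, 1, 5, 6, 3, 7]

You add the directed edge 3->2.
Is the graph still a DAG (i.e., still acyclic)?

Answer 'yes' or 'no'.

Answer: no

Derivation:
Given toposort: [2, 0, 4, 1, 5, 6, 3, 7]
Position of 3: index 6; position of 2: index 0
New edge 3->2: backward (u after v in old order)
Backward edge: old toposort is now invalid. Check if this creates a cycle.
Does 2 already reach 3? Reachable from 2: [0, 1, 2, 3, 4]. YES -> cycle!
Still a DAG? no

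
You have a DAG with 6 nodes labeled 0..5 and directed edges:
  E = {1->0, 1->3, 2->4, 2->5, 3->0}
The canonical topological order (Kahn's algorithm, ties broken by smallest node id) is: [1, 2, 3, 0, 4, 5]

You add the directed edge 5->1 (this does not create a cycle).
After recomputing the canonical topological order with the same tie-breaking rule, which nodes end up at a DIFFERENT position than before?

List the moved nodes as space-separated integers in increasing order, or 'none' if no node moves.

Answer: 0 1 2 3 4 5

Derivation:
Old toposort: [1, 2, 3, 0, 4, 5]
Added edge 5->1
Recompute Kahn (smallest-id tiebreak):
  initial in-degrees: [2, 1, 0, 1, 1, 1]
  ready (indeg=0): [2]
  pop 2: indeg[4]->0; indeg[5]->0 | ready=[4, 5] | order so far=[2]
  pop 4: no out-edges | ready=[5] | order so far=[2, 4]
  pop 5: indeg[1]->0 | ready=[1] | order so far=[2, 4, 5]
  pop 1: indeg[0]->1; indeg[3]->0 | ready=[3] | order so far=[2, 4, 5, 1]
  pop 3: indeg[0]->0 | ready=[0] | order so far=[2, 4, 5, 1, 3]
  pop 0: no out-edges | ready=[] | order so far=[2, 4, 5, 1, 3, 0]
New canonical toposort: [2, 4, 5, 1, 3, 0]
Compare positions:
  Node 0: index 3 -> 5 (moved)
  Node 1: index 0 -> 3 (moved)
  Node 2: index 1 -> 0 (moved)
  Node 3: index 2 -> 4 (moved)
  Node 4: index 4 -> 1 (moved)
  Node 5: index 5 -> 2 (moved)
Nodes that changed position: 0 1 2 3 4 5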